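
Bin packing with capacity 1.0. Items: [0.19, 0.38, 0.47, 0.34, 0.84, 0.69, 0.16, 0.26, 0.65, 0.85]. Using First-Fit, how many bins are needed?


Place items sequentially using First-Fit:
  Item 0.19 -> new Bin 1
  Item 0.38 -> Bin 1 (now 0.57)
  Item 0.47 -> new Bin 2
  Item 0.34 -> Bin 1 (now 0.91)
  Item 0.84 -> new Bin 3
  Item 0.69 -> new Bin 4
  Item 0.16 -> Bin 2 (now 0.63)
  Item 0.26 -> Bin 2 (now 0.89)
  Item 0.65 -> new Bin 5
  Item 0.85 -> new Bin 6
Total bins used = 6

6


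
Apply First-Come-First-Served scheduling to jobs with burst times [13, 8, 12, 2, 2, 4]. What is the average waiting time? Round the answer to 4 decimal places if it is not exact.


FCFS order (as given): [13, 8, 12, 2, 2, 4]
Waiting times:
  Job 1: wait = 0
  Job 2: wait = 13
  Job 3: wait = 21
  Job 4: wait = 33
  Job 5: wait = 35
  Job 6: wait = 37
Sum of waiting times = 139
Average waiting time = 139/6 = 23.1667

23.1667


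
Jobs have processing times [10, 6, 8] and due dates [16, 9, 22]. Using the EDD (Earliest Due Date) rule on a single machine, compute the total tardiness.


Sort by due date (EDD order): [(6, 9), (10, 16), (8, 22)]
Compute completion times and tardiness:
  Job 1: p=6, d=9, C=6, tardiness=max(0,6-9)=0
  Job 2: p=10, d=16, C=16, tardiness=max(0,16-16)=0
  Job 3: p=8, d=22, C=24, tardiness=max(0,24-22)=2
Total tardiness = 2

2


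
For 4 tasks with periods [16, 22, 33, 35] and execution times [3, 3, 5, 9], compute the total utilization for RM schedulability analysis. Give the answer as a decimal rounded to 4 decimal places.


Compute individual utilizations (exact fractions):
  Task 1: C/T = 3/16 (approx. 0.1875)
  Task 2: C/T = 3/22 (approx. 0.1364)
  Task 3: C/T = 5/33 (approx. 0.1515)
  Task 4: C/T = 9/35 (approx. 0.2571)
Total utilization U = 3/16 + 3/22 + 5/33 + 9/35 = 13537/18480
Rounded to 4 decimal places: U = 0.7325
RM (Liu & Layland) bound for 4 tasks = 0.756828; compare with U = 13537/18480 (approx. 0.732522)
U <= bound, so schedulable by RM sufficient condition.

0.7325


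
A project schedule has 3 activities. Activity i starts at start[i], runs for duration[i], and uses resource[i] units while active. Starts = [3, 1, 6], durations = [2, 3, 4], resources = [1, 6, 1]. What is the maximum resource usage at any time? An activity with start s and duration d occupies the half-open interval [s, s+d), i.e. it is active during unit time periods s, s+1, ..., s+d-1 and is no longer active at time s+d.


Each activity i is active on [start_i, start_i + duration_i).
Compute total resource usage per time slot:
  t=0: active resources = [], total = 0
  t=1: active resources = [6], total = 6
  t=2: active resources = [6], total = 6
  t=3: active resources = [1, 6], total = 7
  t=4: active resources = [1], total = 1
  t=5: active resources = [], total = 0
  t=6: active resources = [1], total = 1
  t=7: active resources = [1], total = 1
  t=8: active resources = [1], total = 1
  t=9: active resources = [1], total = 1
Peak resource demand = 7

7


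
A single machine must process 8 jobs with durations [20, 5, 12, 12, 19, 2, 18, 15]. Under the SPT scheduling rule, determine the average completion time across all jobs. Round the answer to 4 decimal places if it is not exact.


Sort jobs by processing time (SPT order): [2, 5, 12, 12, 15, 18, 19, 20]
Compute completion times sequentially:
  Job 1: processing = 2, completes at 2
  Job 2: processing = 5, completes at 7
  Job 3: processing = 12, completes at 19
  Job 4: processing = 12, completes at 31
  Job 5: processing = 15, completes at 46
  Job 6: processing = 18, completes at 64
  Job 7: processing = 19, completes at 83
  Job 8: processing = 20, completes at 103
Sum of completion times = 355
Average completion time = 355/8 = 44.375

44.375


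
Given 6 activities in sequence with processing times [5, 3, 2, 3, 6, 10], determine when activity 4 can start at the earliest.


Activity 4 starts after activities 1 through 3 complete.
Predecessor durations: [5, 3, 2]
ES = 5 + 3 + 2 = 10

10


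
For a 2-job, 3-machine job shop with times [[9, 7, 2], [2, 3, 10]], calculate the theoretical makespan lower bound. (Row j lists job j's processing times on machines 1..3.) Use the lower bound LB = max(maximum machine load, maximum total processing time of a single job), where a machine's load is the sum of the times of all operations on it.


Machine loads:
  Machine 1: 9 + 2 = 11
  Machine 2: 7 + 3 = 10
  Machine 3: 2 + 10 = 12
Max machine load = 12
Job totals:
  Job 1: 18
  Job 2: 15
Max job total = 18
Lower bound = max(12, 18) = 18

18


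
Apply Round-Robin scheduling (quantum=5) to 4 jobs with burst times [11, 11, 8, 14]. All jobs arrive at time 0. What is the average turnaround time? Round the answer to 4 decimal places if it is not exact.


Time quantum = 5
Execution trace:
  J1 runs 5 units, time = 5
  J2 runs 5 units, time = 10
  J3 runs 5 units, time = 15
  J4 runs 5 units, time = 20
  J1 runs 5 units, time = 25
  J2 runs 5 units, time = 30
  J3 runs 3 units, time = 33
  J4 runs 5 units, time = 38
  J1 runs 1 units, time = 39
  J2 runs 1 units, time = 40
  J4 runs 4 units, time = 44
Finish times: [39, 40, 33, 44]
Average turnaround = 156/4 = 39.0

39.0


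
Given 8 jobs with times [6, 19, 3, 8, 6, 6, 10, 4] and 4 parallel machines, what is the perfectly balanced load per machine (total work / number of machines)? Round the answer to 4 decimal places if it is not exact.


Total processing time = 6 + 19 + 3 + 8 + 6 + 6 + 10 + 4 = 62
Number of machines = 4
Ideal balanced load = 62 / 4 = 15.5

15.5


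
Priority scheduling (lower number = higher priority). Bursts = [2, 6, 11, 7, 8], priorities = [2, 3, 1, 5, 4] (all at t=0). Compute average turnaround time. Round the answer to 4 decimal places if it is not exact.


Sort by priority (ascending = highest first):
Order: [(1, 11), (2, 2), (3, 6), (4, 8), (5, 7)]
Completion times:
  Priority 1, burst=11, C=11
  Priority 2, burst=2, C=13
  Priority 3, burst=6, C=19
  Priority 4, burst=8, C=27
  Priority 5, burst=7, C=34
Average turnaround = 104/5 = 20.8

20.8


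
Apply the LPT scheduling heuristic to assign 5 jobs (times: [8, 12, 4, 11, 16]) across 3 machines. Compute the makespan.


Sort jobs in decreasing order (LPT): [16, 12, 11, 8, 4]
Assign each job to the least loaded machine:
  Machine 1: jobs [16], load = 16
  Machine 2: jobs [12, 4], load = 16
  Machine 3: jobs [11, 8], load = 19
Makespan = max load = 19

19


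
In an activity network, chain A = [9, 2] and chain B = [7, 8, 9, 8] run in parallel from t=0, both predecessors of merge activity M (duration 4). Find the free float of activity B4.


ES(B4) = sum of predecessors on chain B = 24
EF(B4) = ES + duration = 24 + 8 = 32
Successor of B4 is M. ES(M) = max(sum(A), sum(B)) = max(11, 32) = 32
Free float = ES(successor) - EF(current) = 32 - 32 = 0

0


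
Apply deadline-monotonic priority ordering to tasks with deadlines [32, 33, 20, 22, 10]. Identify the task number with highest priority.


Sort tasks by relative deadline (ascending):
  Task 5: deadline = 10
  Task 3: deadline = 20
  Task 4: deadline = 22
  Task 1: deadline = 32
  Task 2: deadline = 33
Priority order (highest first): [5, 3, 4, 1, 2]
Highest priority task = 5

5


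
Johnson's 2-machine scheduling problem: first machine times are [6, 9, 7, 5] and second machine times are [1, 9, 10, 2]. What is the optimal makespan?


Apply Johnson's rule:
  Group 1 (a <= b): [(3, 7, 10), (2, 9, 9)]
  Group 2 (a > b): [(4, 5, 2), (1, 6, 1)]
Optimal job order: [3, 2, 4, 1]
Schedule:
  Job 3: M1 done at 7, M2 done at 17
  Job 2: M1 done at 16, M2 done at 26
  Job 4: M1 done at 21, M2 done at 28
  Job 1: M1 done at 27, M2 done at 29
Makespan = 29

29


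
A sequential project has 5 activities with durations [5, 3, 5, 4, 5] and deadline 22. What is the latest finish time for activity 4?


LF(activity 4) = deadline - sum of successor durations
Successors: activities 5 through 5 with durations [5]
Sum of successor durations = 5
LF = 22 - 5 = 17

17


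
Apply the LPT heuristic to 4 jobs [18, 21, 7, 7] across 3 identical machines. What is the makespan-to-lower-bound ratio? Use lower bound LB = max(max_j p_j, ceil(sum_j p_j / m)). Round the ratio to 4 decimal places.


LPT order: [21, 18, 7, 7]
Machine loads after assignment: [21, 18, 14]
LPT makespan = 21
Lower bound = max(max_job, ceil(total/3)) = max(21, 18) = 21
Ratio = 21 / 21 = 1.0

1.0


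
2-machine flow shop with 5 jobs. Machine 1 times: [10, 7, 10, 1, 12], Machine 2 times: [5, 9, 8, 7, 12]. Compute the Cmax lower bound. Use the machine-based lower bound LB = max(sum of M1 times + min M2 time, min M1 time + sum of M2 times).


LB1 = sum(M1 times) + min(M2 times) = 40 + 5 = 45
LB2 = min(M1 times) + sum(M2 times) = 1 + 41 = 42
Lower bound = max(LB1, LB2) = max(45, 42) = 45

45


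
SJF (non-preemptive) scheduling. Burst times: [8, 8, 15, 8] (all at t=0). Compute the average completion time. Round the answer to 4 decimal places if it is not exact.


SJF order (ascending): [8, 8, 8, 15]
Completion times:
  Job 1: burst=8, C=8
  Job 2: burst=8, C=16
  Job 3: burst=8, C=24
  Job 4: burst=15, C=39
Average completion = 87/4 = 21.75

21.75


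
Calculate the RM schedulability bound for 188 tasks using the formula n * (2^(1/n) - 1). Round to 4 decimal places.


Compute 2^(1/188) = 1.0036937583
Subtract 1: 1.0036937583 - 1 = 0.0036937583
Multiply by n: 188 * 0.0036937583 = 0.6944265604
Round to 4 dp: 0.6944

0.6944


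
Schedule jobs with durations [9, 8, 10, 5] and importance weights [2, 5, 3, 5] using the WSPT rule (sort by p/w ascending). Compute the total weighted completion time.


Compute p/w ratios and sort ascending (WSPT): [(5, 5), (8, 5), (10, 3), (9, 2)]
Compute weighted completion times:
  Job (p=5,w=5): C=5, w*C=5*5=25
  Job (p=8,w=5): C=13, w*C=5*13=65
  Job (p=10,w=3): C=23, w*C=3*23=69
  Job (p=9,w=2): C=32, w*C=2*32=64
Total weighted completion time = 223

223


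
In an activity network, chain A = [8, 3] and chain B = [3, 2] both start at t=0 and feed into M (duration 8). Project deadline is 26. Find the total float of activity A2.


Forward pass: ES(A2) = sum of predecessors on chain A = 8
EF = ES + duration = 8 + 3 = 11
Backward pass: LF(M) = deadline = 26; LS(M) = 26 - 8 = 18
LF(A2) = LS(M) - sum(successors on chain A) = 18 - 0 = 18
LS = LF - duration = 18 - 3 = 15
Total float = LS - ES = 15 - 8 = 7

7


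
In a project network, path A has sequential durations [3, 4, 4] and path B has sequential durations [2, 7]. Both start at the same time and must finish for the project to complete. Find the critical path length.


Path A total = 3 + 4 + 4 = 11
Path B total = 2 + 7 = 9
Critical path = longest path = max(11, 9) = 11

11


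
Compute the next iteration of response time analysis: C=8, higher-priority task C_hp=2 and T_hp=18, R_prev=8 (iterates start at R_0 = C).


R_next = C + ceil(R_prev / T_hp) * C_hp
ceil(8 / 18) = ceil(0.4444) = 1
Interference = 1 * 2 = 2
R_next = 8 + 2 = 10

10


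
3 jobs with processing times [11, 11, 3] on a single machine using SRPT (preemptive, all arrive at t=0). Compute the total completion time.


Since all jobs arrive at t=0, SRPT equals SPT ordering.
SPT order: [3, 11, 11]
Completion times:
  Job 1: p=3, C=3
  Job 2: p=11, C=14
  Job 3: p=11, C=25
Total completion time = 3 + 14 + 25 = 42

42


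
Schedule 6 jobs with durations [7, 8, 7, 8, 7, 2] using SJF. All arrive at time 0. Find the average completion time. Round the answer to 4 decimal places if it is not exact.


SJF order (ascending): [2, 7, 7, 7, 8, 8]
Completion times:
  Job 1: burst=2, C=2
  Job 2: burst=7, C=9
  Job 3: burst=7, C=16
  Job 4: burst=7, C=23
  Job 5: burst=8, C=31
  Job 6: burst=8, C=39
Average completion = 120/6 = 20.0

20.0


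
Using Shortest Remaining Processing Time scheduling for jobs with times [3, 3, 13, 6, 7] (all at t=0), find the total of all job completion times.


Since all jobs arrive at t=0, SRPT equals SPT ordering.
SPT order: [3, 3, 6, 7, 13]
Completion times:
  Job 1: p=3, C=3
  Job 2: p=3, C=6
  Job 3: p=6, C=12
  Job 4: p=7, C=19
  Job 5: p=13, C=32
Total completion time = 3 + 6 + 12 + 19 + 32 = 72

72


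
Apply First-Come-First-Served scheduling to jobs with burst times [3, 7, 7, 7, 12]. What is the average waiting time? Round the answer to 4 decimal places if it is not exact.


FCFS order (as given): [3, 7, 7, 7, 12]
Waiting times:
  Job 1: wait = 0
  Job 2: wait = 3
  Job 3: wait = 10
  Job 4: wait = 17
  Job 5: wait = 24
Sum of waiting times = 54
Average waiting time = 54/5 = 10.8

10.8


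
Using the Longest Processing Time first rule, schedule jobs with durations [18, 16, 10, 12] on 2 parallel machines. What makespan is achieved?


Sort jobs in decreasing order (LPT): [18, 16, 12, 10]
Assign each job to the least loaded machine:
  Machine 1: jobs [18, 10], load = 28
  Machine 2: jobs [16, 12], load = 28
Makespan = max load = 28

28


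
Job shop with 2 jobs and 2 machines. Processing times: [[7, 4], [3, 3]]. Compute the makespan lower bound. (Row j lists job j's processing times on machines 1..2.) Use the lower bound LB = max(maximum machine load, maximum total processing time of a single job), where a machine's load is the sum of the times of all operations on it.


Machine loads:
  Machine 1: 7 + 3 = 10
  Machine 2: 4 + 3 = 7
Max machine load = 10
Job totals:
  Job 1: 11
  Job 2: 6
Max job total = 11
Lower bound = max(10, 11) = 11

11


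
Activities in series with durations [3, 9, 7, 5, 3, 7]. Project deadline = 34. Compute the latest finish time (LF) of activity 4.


LF(activity 4) = deadline - sum of successor durations
Successors: activities 5 through 6 with durations [3, 7]
Sum of successor durations = 10
LF = 34 - 10 = 24

24


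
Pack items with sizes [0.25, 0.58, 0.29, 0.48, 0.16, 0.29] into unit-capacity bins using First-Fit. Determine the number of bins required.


Place items sequentially using First-Fit:
  Item 0.25 -> new Bin 1
  Item 0.58 -> Bin 1 (now 0.83)
  Item 0.29 -> new Bin 2
  Item 0.48 -> Bin 2 (now 0.77)
  Item 0.16 -> Bin 1 (now 0.99)
  Item 0.29 -> new Bin 3
Total bins used = 3

3


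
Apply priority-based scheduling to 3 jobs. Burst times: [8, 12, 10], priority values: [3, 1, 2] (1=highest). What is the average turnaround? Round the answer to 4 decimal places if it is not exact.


Sort by priority (ascending = highest first):
Order: [(1, 12), (2, 10), (3, 8)]
Completion times:
  Priority 1, burst=12, C=12
  Priority 2, burst=10, C=22
  Priority 3, burst=8, C=30
Average turnaround = 64/3 = 21.3333

21.3333


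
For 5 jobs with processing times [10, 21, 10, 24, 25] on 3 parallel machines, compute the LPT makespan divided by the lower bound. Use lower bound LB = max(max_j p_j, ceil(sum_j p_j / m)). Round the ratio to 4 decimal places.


LPT order: [25, 24, 21, 10, 10]
Machine loads after assignment: [25, 34, 31]
LPT makespan = 34
Lower bound = max(max_job, ceil(total/3)) = max(25, 30) = 30
Ratio = 34 / 30 = 1.1333

1.1333


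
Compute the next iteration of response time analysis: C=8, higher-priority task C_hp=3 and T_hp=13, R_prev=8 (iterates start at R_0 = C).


R_next = C + ceil(R_prev / T_hp) * C_hp
ceil(8 / 13) = ceil(0.6154) = 1
Interference = 1 * 3 = 3
R_next = 8 + 3 = 11

11


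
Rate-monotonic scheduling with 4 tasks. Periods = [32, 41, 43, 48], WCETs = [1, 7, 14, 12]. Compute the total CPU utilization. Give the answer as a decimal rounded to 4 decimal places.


Compute individual utilizations (exact fractions):
  Task 1: C/T = 1/32 (approx. 0.0313)
  Task 2: C/T = 7/41 (approx. 0.1707)
  Task 3: C/T = 14/43 (approx. 0.3256)
  Task 4: C/T = 12/48 = 1/4 (approx. 0.25)
Total utilization U = 1/32 + 7/41 + 14/43 + 1/4 = 43867/56416
Rounded to 4 decimal places: U = 0.7776
RM (Liu & Layland) bound for 4 tasks = 0.756828; compare with U = 43867/56416 (approx. 0.777563)
bound < U <= 1, so the RM sufficient condition is not met (inconclusive; an exact test such as response-time analysis is needed).

0.7776


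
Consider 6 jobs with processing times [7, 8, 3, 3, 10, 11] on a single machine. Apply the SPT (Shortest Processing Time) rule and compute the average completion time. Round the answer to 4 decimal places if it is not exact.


Sort jobs by processing time (SPT order): [3, 3, 7, 8, 10, 11]
Compute completion times sequentially:
  Job 1: processing = 3, completes at 3
  Job 2: processing = 3, completes at 6
  Job 3: processing = 7, completes at 13
  Job 4: processing = 8, completes at 21
  Job 5: processing = 10, completes at 31
  Job 6: processing = 11, completes at 42
Sum of completion times = 116
Average completion time = 116/6 = 19.3333

19.3333


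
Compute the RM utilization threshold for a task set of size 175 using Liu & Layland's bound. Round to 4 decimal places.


Compute 2^(1/175) = 1.0039686955
Subtract 1: 1.0039686955 - 1 = 0.0039686955
Multiply by n: 175 * 0.0039686955 = 0.6945217125
Round to 4 dp: 0.6945

0.6945


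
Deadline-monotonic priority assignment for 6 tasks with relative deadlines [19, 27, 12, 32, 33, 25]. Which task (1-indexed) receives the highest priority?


Sort tasks by relative deadline (ascending):
  Task 3: deadline = 12
  Task 1: deadline = 19
  Task 6: deadline = 25
  Task 2: deadline = 27
  Task 4: deadline = 32
  Task 5: deadline = 33
Priority order (highest first): [3, 1, 6, 2, 4, 5]
Highest priority task = 3

3


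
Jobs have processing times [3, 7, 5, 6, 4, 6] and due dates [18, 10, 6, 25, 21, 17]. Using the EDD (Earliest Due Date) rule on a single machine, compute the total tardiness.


Sort by due date (EDD order): [(5, 6), (7, 10), (6, 17), (3, 18), (4, 21), (6, 25)]
Compute completion times and tardiness:
  Job 1: p=5, d=6, C=5, tardiness=max(0,5-6)=0
  Job 2: p=7, d=10, C=12, tardiness=max(0,12-10)=2
  Job 3: p=6, d=17, C=18, tardiness=max(0,18-17)=1
  Job 4: p=3, d=18, C=21, tardiness=max(0,21-18)=3
  Job 5: p=4, d=21, C=25, tardiness=max(0,25-21)=4
  Job 6: p=6, d=25, C=31, tardiness=max(0,31-25)=6
Total tardiness = 16

16


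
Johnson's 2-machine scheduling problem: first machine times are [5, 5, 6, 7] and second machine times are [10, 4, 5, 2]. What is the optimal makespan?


Apply Johnson's rule:
  Group 1 (a <= b): [(1, 5, 10)]
  Group 2 (a > b): [(3, 6, 5), (2, 5, 4), (4, 7, 2)]
Optimal job order: [1, 3, 2, 4]
Schedule:
  Job 1: M1 done at 5, M2 done at 15
  Job 3: M1 done at 11, M2 done at 20
  Job 2: M1 done at 16, M2 done at 24
  Job 4: M1 done at 23, M2 done at 26
Makespan = 26

26


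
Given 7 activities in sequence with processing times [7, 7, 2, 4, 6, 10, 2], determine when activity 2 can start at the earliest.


Activity 2 starts after activities 1 through 1 complete.
Predecessor durations: [7]
ES = 7 = 7

7


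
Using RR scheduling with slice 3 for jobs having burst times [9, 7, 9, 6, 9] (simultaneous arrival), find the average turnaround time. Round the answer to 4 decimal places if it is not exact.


Time quantum = 3
Execution trace:
  J1 runs 3 units, time = 3
  J2 runs 3 units, time = 6
  J3 runs 3 units, time = 9
  J4 runs 3 units, time = 12
  J5 runs 3 units, time = 15
  J1 runs 3 units, time = 18
  J2 runs 3 units, time = 21
  J3 runs 3 units, time = 24
  J4 runs 3 units, time = 27
  J5 runs 3 units, time = 30
  J1 runs 3 units, time = 33
  J2 runs 1 units, time = 34
  J3 runs 3 units, time = 37
  J5 runs 3 units, time = 40
Finish times: [33, 34, 37, 27, 40]
Average turnaround = 171/5 = 34.2

34.2


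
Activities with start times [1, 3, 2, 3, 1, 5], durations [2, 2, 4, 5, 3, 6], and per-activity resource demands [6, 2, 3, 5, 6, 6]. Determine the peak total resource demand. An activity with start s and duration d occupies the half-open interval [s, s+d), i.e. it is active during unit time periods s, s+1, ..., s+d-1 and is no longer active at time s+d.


Each activity i is active on [start_i, start_i + duration_i).
Compute total resource usage per time slot:
  t=0: active resources = [], total = 0
  t=1: active resources = [6, 6], total = 12
  t=2: active resources = [6, 3, 6], total = 15
  t=3: active resources = [2, 3, 5, 6], total = 16
  t=4: active resources = [2, 3, 5], total = 10
  t=5: active resources = [3, 5, 6], total = 14
  t=6: active resources = [5, 6], total = 11
  t=7: active resources = [5, 6], total = 11
  t=8: active resources = [6], total = 6
  t=9: active resources = [6], total = 6
  t=10: active resources = [6], total = 6
Peak resource demand = 16

16


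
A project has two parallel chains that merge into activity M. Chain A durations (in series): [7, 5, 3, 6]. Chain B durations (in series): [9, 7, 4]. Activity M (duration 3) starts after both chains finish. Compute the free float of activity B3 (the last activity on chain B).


ES(B3) = sum of predecessors on chain B = 16
EF(B3) = ES + duration = 16 + 4 = 20
Successor of B3 is M. ES(M) = max(sum(A), sum(B)) = max(21, 20) = 21
Free float = ES(successor) - EF(current) = 21 - 20 = 1

1


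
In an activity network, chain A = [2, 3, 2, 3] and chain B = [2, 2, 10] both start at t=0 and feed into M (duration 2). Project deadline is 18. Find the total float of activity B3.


Forward pass: ES(B3) = sum of predecessors on chain B = 4
EF = ES + duration = 4 + 10 = 14
Backward pass: LF(M) = deadline = 18; LS(M) = 18 - 2 = 16
LF(B3) = LS(M) - sum(successors on chain B) = 16 - 0 = 16
LS = LF - duration = 16 - 10 = 6
Total float = LS - ES = 6 - 4 = 2

2


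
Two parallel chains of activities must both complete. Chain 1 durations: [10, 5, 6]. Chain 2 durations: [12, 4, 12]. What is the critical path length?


Path A total = 10 + 5 + 6 = 21
Path B total = 12 + 4 + 12 = 28
Critical path = longest path = max(21, 28) = 28

28


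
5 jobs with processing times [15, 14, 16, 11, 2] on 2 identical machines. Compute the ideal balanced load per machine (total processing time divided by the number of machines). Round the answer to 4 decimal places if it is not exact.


Total processing time = 15 + 14 + 16 + 11 + 2 = 58
Number of machines = 2
Ideal balanced load = 58 / 2 = 29.0

29.0


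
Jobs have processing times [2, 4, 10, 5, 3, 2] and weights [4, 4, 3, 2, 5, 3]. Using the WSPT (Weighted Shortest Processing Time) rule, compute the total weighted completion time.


Compute p/w ratios and sort ascending (WSPT): [(2, 4), (3, 5), (2, 3), (4, 4), (5, 2), (10, 3)]
Compute weighted completion times:
  Job (p=2,w=4): C=2, w*C=4*2=8
  Job (p=3,w=5): C=5, w*C=5*5=25
  Job (p=2,w=3): C=7, w*C=3*7=21
  Job (p=4,w=4): C=11, w*C=4*11=44
  Job (p=5,w=2): C=16, w*C=2*16=32
  Job (p=10,w=3): C=26, w*C=3*26=78
Total weighted completion time = 208

208


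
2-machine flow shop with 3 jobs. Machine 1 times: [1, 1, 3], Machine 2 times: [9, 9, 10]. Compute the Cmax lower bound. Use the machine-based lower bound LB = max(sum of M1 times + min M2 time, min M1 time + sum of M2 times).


LB1 = sum(M1 times) + min(M2 times) = 5 + 9 = 14
LB2 = min(M1 times) + sum(M2 times) = 1 + 28 = 29
Lower bound = max(LB1, LB2) = max(14, 29) = 29

29


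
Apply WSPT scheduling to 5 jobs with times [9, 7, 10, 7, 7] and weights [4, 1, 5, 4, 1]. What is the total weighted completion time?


Compute p/w ratios and sort ascending (WSPT): [(7, 4), (10, 5), (9, 4), (7, 1), (7, 1)]
Compute weighted completion times:
  Job (p=7,w=4): C=7, w*C=4*7=28
  Job (p=10,w=5): C=17, w*C=5*17=85
  Job (p=9,w=4): C=26, w*C=4*26=104
  Job (p=7,w=1): C=33, w*C=1*33=33
  Job (p=7,w=1): C=40, w*C=1*40=40
Total weighted completion time = 290

290


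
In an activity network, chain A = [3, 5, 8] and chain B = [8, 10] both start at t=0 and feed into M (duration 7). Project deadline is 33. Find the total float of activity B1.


Forward pass: ES(B1) = sum of predecessors on chain B = 0
EF = ES + duration = 0 + 8 = 8
Backward pass: LF(M) = deadline = 33; LS(M) = 33 - 7 = 26
LF(B1) = LS(M) - sum(successors on chain B) = 26 - 10 = 16
LS = LF - duration = 16 - 8 = 8
Total float = LS - ES = 8 - 0 = 8

8


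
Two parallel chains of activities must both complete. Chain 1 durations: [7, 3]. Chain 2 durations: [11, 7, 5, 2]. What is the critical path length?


Path A total = 7 + 3 = 10
Path B total = 11 + 7 + 5 + 2 = 25
Critical path = longest path = max(10, 25) = 25

25


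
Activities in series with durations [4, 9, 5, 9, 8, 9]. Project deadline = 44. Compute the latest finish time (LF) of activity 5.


LF(activity 5) = deadline - sum of successor durations
Successors: activities 6 through 6 with durations [9]
Sum of successor durations = 9
LF = 44 - 9 = 35

35


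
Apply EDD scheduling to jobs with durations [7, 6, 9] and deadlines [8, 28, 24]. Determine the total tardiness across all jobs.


Sort by due date (EDD order): [(7, 8), (9, 24), (6, 28)]
Compute completion times and tardiness:
  Job 1: p=7, d=8, C=7, tardiness=max(0,7-8)=0
  Job 2: p=9, d=24, C=16, tardiness=max(0,16-24)=0
  Job 3: p=6, d=28, C=22, tardiness=max(0,22-28)=0
Total tardiness = 0

0


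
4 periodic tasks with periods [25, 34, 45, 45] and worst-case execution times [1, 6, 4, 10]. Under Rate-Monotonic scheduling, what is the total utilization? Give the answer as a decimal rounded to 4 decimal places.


Compute individual utilizations (exact fractions):
  Task 1: C/T = 1/25 (approx. 0.04)
  Task 2: C/T = 6/34 = 3/17 (approx. 0.1765)
  Task 3: C/T = 4/45 (approx. 0.0889)
  Task 4: C/T = 10/45 = 2/9 (approx. 0.2222)
Total utilization U = 1/25 + 3/17 + 4/45 + 2/9 = 2018/3825
Rounded to 4 decimal places: U = 0.5276
RM (Liu & Layland) bound for 4 tasks = 0.756828; compare with U = 2018/3825 (approx. 0.527582)
U <= bound, so schedulable by RM sufficient condition.

0.5276


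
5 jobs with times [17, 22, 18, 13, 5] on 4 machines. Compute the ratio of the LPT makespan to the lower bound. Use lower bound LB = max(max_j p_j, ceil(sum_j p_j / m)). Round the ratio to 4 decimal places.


LPT order: [22, 18, 17, 13, 5]
Machine loads after assignment: [22, 18, 17, 18]
LPT makespan = 22
Lower bound = max(max_job, ceil(total/4)) = max(22, 19) = 22
Ratio = 22 / 22 = 1.0

1.0


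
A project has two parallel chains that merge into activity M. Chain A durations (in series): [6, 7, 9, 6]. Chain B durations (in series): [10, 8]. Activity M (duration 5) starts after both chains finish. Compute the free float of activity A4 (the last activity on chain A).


ES(A4) = sum of predecessors on chain A = 22
EF(A4) = ES + duration = 22 + 6 = 28
Successor of A4 is M. ES(M) = max(sum(A), sum(B)) = max(28, 18) = 28
Free float = ES(successor) - EF(current) = 28 - 28 = 0

0


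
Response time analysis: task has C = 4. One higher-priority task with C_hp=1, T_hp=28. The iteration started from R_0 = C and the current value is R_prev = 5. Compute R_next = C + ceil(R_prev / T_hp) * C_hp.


R_next = C + ceil(R_prev / T_hp) * C_hp
ceil(5 / 28) = ceil(0.1786) = 1
Interference = 1 * 1 = 1
R_next = 4 + 1 = 5
R_next = R_prev, so the iteration has converged (response time = 5).

5


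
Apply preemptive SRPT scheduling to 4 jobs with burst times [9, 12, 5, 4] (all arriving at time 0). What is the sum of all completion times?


Since all jobs arrive at t=0, SRPT equals SPT ordering.
SPT order: [4, 5, 9, 12]
Completion times:
  Job 1: p=4, C=4
  Job 2: p=5, C=9
  Job 3: p=9, C=18
  Job 4: p=12, C=30
Total completion time = 4 + 9 + 18 + 30 = 61

61


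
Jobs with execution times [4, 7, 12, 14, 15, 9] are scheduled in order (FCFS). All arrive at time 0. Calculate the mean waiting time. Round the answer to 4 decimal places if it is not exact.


FCFS order (as given): [4, 7, 12, 14, 15, 9]
Waiting times:
  Job 1: wait = 0
  Job 2: wait = 4
  Job 3: wait = 11
  Job 4: wait = 23
  Job 5: wait = 37
  Job 6: wait = 52
Sum of waiting times = 127
Average waiting time = 127/6 = 21.1667

21.1667


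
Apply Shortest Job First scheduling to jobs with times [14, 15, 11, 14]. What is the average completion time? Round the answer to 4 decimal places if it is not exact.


SJF order (ascending): [11, 14, 14, 15]
Completion times:
  Job 1: burst=11, C=11
  Job 2: burst=14, C=25
  Job 3: burst=14, C=39
  Job 4: burst=15, C=54
Average completion = 129/4 = 32.25

32.25


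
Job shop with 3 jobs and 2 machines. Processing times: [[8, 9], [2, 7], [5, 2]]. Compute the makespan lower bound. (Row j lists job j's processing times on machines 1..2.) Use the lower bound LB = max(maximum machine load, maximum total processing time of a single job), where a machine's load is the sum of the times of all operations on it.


Machine loads:
  Machine 1: 8 + 2 + 5 = 15
  Machine 2: 9 + 7 + 2 = 18
Max machine load = 18
Job totals:
  Job 1: 17
  Job 2: 9
  Job 3: 7
Max job total = 17
Lower bound = max(18, 17) = 18

18


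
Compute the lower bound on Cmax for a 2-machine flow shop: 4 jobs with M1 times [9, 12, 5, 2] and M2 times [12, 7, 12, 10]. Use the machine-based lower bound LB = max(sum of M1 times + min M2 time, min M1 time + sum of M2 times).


LB1 = sum(M1 times) + min(M2 times) = 28 + 7 = 35
LB2 = min(M1 times) + sum(M2 times) = 2 + 41 = 43
Lower bound = max(LB1, LB2) = max(35, 43) = 43

43


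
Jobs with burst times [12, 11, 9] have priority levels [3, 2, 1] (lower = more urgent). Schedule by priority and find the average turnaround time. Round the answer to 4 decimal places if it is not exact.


Sort by priority (ascending = highest first):
Order: [(1, 9), (2, 11), (3, 12)]
Completion times:
  Priority 1, burst=9, C=9
  Priority 2, burst=11, C=20
  Priority 3, burst=12, C=32
Average turnaround = 61/3 = 20.3333

20.3333


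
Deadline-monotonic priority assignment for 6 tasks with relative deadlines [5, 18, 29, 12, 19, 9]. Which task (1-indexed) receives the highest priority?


Sort tasks by relative deadline (ascending):
  Task 1: deadline = 5
  Task 6: deadline = 9
  Task 4: deadline = 12
  Task 2: deadline = 18
  Task 5: deadline = 19
  Task 3: deadline = 29
Priority order (highest first): [1, 6, 4, 2, 5, 3]
Highest priority task = 1

1


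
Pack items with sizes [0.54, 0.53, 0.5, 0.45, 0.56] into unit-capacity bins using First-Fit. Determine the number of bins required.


Place items sequentially using First-Fit:
  Item 0.54 -> new Bin 1
  Item 0.53 -> new Bin 2
  Item 0.5 -> new Bin 3
  Item 0.45 -> Bin 1 (now 0.99)
  Item 0.56 -> new Bin 4
Total bins used = 4

4


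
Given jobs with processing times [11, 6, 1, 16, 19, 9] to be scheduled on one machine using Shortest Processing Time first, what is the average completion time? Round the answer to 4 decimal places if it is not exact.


Sort jobs by processing time (SPT order): [1, 6, 9, 11, 16, 19]
Compute completion times sequentially:
  Job 1: processing = 1, completes at 1
  Job 2: processing = 6, completes at 7
  Job 3: processing = 9, completes at 16
  Job 4: processing = 11, completes at 27
  Job 5: processing = 16, completes at 43
  Job 6: processing = 19, completes at 62
Sum of completion times = 156
Average completion time = 156/6 = 26.0

26.0


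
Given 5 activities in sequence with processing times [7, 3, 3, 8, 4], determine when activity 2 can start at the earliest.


Activity 2 starts after activities 1 through 1 complete.
Predecessor durations: [7]
ES = 7 = 7

7


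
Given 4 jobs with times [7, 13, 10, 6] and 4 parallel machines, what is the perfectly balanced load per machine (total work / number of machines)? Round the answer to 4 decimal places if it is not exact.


Total processing time = 7 + 13 + 10 + 6 = 36
Number of machines = 4
Ideal balanced load = 36 / 4 = 9.0

9.0


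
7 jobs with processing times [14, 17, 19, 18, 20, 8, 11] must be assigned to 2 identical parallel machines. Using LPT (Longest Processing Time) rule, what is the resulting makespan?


Sort jobs in decreasing order (LPT): [20, 19, 18, 17, 14, 11, 8]
Assign each job to the least loaded machine:
  Machine 1: jobs [20, 17, 14], load = 51
  Machine 2: jobs [19, 18, 11, 8], load = 56
Makespan = max load = 56

56


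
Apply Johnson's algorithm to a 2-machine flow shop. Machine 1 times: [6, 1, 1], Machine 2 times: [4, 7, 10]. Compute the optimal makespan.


Apply Johnson's rule:
  Group 1 (a <= b): [(2, 1, 7), (3, 1, 10)]
  Group 2 (a > b): [(1, 6, 4)]
Optimal job order: [2, 3, 1]
Schedule:
  Job 2: M1 done at 1, M2 done at 8
  Job 3: M1 done at 2, M2 done at 18
  Job 1: M1 done at 8, M2 done at 22
Makespan = 22

22


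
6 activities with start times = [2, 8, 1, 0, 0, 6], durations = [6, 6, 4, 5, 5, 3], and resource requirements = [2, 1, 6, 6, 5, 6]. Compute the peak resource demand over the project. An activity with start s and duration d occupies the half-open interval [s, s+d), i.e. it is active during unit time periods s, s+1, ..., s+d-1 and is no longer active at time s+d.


Each activity i is active on [start_i, start_i + duration_i).
Compute total resource usage per time slot:
  t=0: active resources = [6, 5], total = 11
  t=1: active resources = [6, 6, 5], total = 17
  t=2: active resources = [2, 6, 6, 5], total = 19
  t=3: active resources = [2, 6, 6, 5], total = 19
  t=4: active resources = [2, 6, 6, 5], total = 19
  t=5: active resources = [2], total = 2
  t=6: active resources = [2, 6], total = 8
  t=7: active resources = [2, 6], total = 8
  t=8: active resources = [1, 6], total = 7
  t=9: active resources = [1], total = 1
  t=10: active resources = [1], total = 1
  t=11: active resources = [1], total = 1
  t=12: active resources = [1], total = 1
  t=13: active resources = [1], total = 1
Peak resource demand = 19

19


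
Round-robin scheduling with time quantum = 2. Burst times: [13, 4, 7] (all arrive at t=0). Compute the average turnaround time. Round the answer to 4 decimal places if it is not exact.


Time quantum = 2
Execution trace:
  J1 runs 2 units, time = 2
  J2 runs 2 units, time = 4
  J3 runs 2 units, time = 6
  J1 runs 2 units, time = 8
  J2 runs 2 units, time = 10
  J3 runs 2 units, time = 12
  J1 runs 2 units, time = 14
  J3 runs 2 units, time = 16
  J1 runs 2 units, time = 18
  J3 runs 1 units, time = 19
  J1 runs 2 units, time = 21
  J1 runs 2 units, time = 23
  J1 runs 1 units, time = 24
Finish times: [24, 10, 19]
Average turnaround = 53/3 = 17.6667

17.6667


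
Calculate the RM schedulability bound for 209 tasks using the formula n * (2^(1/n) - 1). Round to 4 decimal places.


Compute 2^(1/209) = 1.0033219993
Subtract 1: 1.0033219993 - 1 = 0.0033219993
Multiply by n: 209 * 0.0033219993 = 0.6942978537
Round to 4 dp: 0.6943

0.6943


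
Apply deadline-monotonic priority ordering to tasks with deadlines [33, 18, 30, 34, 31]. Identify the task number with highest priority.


Sort tasks by relative deadline (ascending):
  Task 2: deadline = 18
  Task 3: deadline = 30
  Task 5: deadline = 31
  Task 1: deadline = 33
  Task 4: deadline = 34
Priority order (highest first): [2, 3, 5, 1, 4]
Highest priority task = 2

2


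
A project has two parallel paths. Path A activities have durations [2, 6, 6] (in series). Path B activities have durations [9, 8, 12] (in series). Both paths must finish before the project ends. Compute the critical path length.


Path A total = 2 + 6 + 6 = 14
Path B total = 9 + 8 + 12 = 29
Critical path = longest path = max(14, 29) = 29

29


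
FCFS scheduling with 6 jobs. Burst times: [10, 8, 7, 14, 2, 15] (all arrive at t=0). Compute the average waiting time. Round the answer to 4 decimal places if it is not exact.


FCFS order (as given): [10, 8, 7, 14, 2, 15]
Waiting times:
  Job 1: wait = 0
  Job 2: wait = 10
  Job 3: wait = 18
  Job 4: wait = 25
  Job 5: wait = 39
  Job 6: wait = 41
Sum of waiting times = 133
Average waiting time = 133/6 = 22.1667

22.1667


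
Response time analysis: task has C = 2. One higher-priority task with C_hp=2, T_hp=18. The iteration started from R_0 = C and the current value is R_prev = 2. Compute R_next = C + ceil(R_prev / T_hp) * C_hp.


R_next = C + ceil(R_prev / T_hp) * C_hp
ceil(2 / 18) = ceil(0.1111) = 1
Interference = 1 * 2 = 2
R_next = 2 + 2 = 4

4


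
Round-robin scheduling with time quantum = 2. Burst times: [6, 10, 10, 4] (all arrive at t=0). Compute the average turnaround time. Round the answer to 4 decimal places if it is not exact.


Time quantum = 2
Execution trace:
  J1 runs 2 units, time = 2
  J2 runs 2 units, time = 4
  J3 runs 2 units, time = 6
  J4 runs 2 units, time = 8
  J1 runs 2 units, time = 10
  J2 runs 2 units, time = 12
  J3 runs 2 units, time = 14
  J4 runs 2 units, time = 16
  J1 runs 2 units, time = 18
  J2 runs 2 units, time = 20
  J3 runs 2 units, time = 22
  J2 runs 2 units, time = 24
  J3 runs 2 units, time = 26
  J2 runs 2 units, time = 28
  J3 runs 2 units, time = 30
Finish times: [18, 28, 30, 16]
Average turnaround = 92/4 = 23.0

23.0


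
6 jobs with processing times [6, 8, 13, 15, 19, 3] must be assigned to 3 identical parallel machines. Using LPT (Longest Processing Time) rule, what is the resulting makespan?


Sort jobs in decreasing order (LPT): [19, 15, 13, 8, 6, 3]
Assign each job to the least loaded machine:
  Machine 1: jobs [19, 3], load = 22
  Machine 2: jobs [15, 6], load = 21
  Machine 3: jobs [13, 8], load = 21
Makespan = max load = 22

22


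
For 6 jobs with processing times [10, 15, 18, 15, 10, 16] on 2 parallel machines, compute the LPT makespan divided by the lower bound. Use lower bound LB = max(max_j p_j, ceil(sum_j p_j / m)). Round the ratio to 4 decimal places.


LPT order: [18, 16, 15, 15, 10, 10]
Machine loads after assignment: [43, 41]
LPT makespan = 43
Lower bound = max(max_job, ceil(total/2)) = max(18, 42) = 42
Ratio = 43 / 42 = 1.0238

1.0238


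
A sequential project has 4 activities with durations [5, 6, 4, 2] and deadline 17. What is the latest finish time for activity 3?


LF(activity 3) = deadline - sum of successor durations
Successors: activities 4 through 4 with durations [2]
Sum of successor durations = 2
LF = 17 - 2 = 15

15


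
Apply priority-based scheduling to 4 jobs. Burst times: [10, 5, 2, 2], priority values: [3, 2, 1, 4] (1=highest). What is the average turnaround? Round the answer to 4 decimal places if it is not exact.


Sort by priority (ascending = highest first):
Order: [(1, 2), (2, 5), (3, 10), (4, 2)]
Completion times:
  Priority 1, burst=2, C=2
  Priority 2, burst=5, C=7
  Priority 3, burst=10, C=17
  Priority 4, burst=2, C=19
Average turnaround = 45/4 = 11.25

11.25


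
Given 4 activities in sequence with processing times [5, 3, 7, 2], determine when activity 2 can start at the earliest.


Activity 2 starts after activities 1 through 1 complete.
Predecessor durations: [5]
ES = 5 = 5

5


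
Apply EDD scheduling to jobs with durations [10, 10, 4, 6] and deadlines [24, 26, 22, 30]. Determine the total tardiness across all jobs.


Sort by due date (EDD order): [(4, 22), (10, 24), (10, 26), (6, 30)]
Compute completion times and tardiness:
  Job 1: p=4, d=22, C=4, tardiness=max(0,4-22)=0
  Job 2: p=10, d=24, C=14, tardiness=max(0,14-24)=0
  Job 3: p=10, d=26, C=24, tardiness=max(0,24-26)=0
  Job 4: p=6, d=30, C=30, tardiness=max(0,30-30)=0
Total tardiness = 0

0


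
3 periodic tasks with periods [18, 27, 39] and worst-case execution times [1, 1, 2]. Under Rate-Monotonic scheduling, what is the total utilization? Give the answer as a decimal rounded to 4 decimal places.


Compute individual utilizations (exact fractions):
  Task 1: C/T = 1/18 (approx. 0.0556)
  Task 2: C/T = 1/27 (approx. 0.037)
  Task 3: C/T = 2/39 (approx. 0.0513)
Total utilization U = 1/18 + 1/27 + 2/39 = 101/702
Rounded to 4 decimal places: U = 0.1439
RM (Liu & Layland) bound for 3 tasks = 0.779763; compare with U = 101/702 (approx. 0.143875)
U <= bound, so schedulable by RM sufficient condition.

0.1439


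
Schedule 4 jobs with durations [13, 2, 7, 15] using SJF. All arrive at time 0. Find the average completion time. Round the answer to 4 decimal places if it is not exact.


SJF order (ascending): [2, 7, 13, 15]
Completion times:
  Job 1: burst=2, C=2
  Job 2: burst=7, C=9
  Job 3: burst=13, C=22
  Job 4: burst=15, C=37
Average completion = 70/4 = 17.5

17.5


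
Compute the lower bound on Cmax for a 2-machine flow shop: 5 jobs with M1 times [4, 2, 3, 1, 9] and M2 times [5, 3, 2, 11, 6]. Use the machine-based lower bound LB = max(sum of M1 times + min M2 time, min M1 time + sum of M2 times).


LB1 = sum(M1 times) + min(M2 times) = 19 + 2 = 21
LB2 = min(M1 times) + sum(M2 times) = 1 + 27 = 28
Lower bound = max(LB1, LB2) = max(21, 28) = 28

28
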